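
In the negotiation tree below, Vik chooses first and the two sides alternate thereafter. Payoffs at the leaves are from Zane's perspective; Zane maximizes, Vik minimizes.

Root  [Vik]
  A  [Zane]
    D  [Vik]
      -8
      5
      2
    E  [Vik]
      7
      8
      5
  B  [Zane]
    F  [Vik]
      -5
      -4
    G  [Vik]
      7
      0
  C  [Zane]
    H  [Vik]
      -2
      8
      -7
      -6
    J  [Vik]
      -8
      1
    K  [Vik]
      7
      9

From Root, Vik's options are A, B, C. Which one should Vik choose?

B

D (Vik): min(-8, 5, 2) = -8
E (Vik): min(7, 8, 5) = 5
A (Zane): max(-8, 5) = 5
F (Vik): min(-5, -4) = -5
G (Vik): min(7, 0) = 0
B (Zane): max(-5, 0) = 0
H (Vik): min(-2, 8, -7, -6) = -7
J (Vik): min(-8, 1) = -8
K (Vik): min(7, 9) = 7
C (Zane): max(-7, -8, 7) = 7
Root (Vik): min(5, 0, 7) = 0
Vik at Root wants the lowest of {A=5, B=0, C=7}, so chooses B.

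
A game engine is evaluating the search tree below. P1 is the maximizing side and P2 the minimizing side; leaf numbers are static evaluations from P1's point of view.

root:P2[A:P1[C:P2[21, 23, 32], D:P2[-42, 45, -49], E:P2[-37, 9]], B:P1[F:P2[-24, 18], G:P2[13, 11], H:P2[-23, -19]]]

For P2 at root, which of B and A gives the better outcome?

F (P2): min(-24, 18) = -24
G (P2): min(13, 11) = 11
H (P2): min(-23, -19) = -23
B (P1): max(-24, 11, -23) = 11
C (P2): min(21, 23, 32) = 21
D (P2): min(-42, 45, -49) = -49
E (P2): min(-37, 9) = -37
A (P1): max(21, -49, -37) = 21
P2 prefers the lower value; B=11, A=21. B is better since 11 < 21.

B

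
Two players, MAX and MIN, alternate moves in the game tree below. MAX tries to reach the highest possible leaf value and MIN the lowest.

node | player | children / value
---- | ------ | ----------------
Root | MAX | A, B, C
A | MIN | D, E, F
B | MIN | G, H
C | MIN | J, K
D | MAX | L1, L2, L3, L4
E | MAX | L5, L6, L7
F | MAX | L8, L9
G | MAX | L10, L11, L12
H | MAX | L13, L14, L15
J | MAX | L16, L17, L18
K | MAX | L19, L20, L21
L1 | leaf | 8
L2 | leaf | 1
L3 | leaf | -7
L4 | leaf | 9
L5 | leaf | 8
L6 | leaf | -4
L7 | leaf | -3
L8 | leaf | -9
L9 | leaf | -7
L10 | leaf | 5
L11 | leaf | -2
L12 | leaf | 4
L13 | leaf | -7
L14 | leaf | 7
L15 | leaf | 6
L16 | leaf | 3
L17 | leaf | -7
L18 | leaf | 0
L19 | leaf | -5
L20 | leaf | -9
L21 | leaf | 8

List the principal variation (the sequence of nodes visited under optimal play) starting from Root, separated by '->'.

Root -> B -> G -> L10

D (MAX): max(8, 1, -7, 9) = 9
E (MAX): max(8, -4, -3) = 8
F (MAX): max(-9, -7) = -7
A (MIN): min(9, 8, -7) = -7
G (MAX): max(5, -2, 4) = 5
H (MAX): max(-7, 7, 6) = 7
B (MIN): min(5, 7) = 5
J (MAX): max(3, -7, 0) = 3
K (MAX): max(-5, -9, 8) = 8
C (MIN): min(3, 8) = 3
Root (MAX): max(-7, 5, 3) = 5
At Root, MAX picks B (highest: 5).
At B, MIN picks G (lowest: 5).
At G, MAX picks L10 (highest: 5).
Terminal value 5.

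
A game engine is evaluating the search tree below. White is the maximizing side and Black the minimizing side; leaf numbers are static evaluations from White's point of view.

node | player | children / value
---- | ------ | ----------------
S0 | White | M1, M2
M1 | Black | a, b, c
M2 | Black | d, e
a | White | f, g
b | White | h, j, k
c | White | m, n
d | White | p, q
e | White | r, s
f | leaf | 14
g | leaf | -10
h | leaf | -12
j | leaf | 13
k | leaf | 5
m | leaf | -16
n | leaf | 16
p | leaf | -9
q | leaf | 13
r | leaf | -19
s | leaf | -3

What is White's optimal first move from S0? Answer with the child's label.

a (White): max(14, -10) = 14
b (White): max(-12, 13, 5) = 13
c (White): max(-16, 16) = 16
M1 (Black): min(14, 13, 16) = 13
d (White): max(-9, 13) = 13
e (White): max(-19, -3) = -3
M2 (Black): min(13, -3) = -3
S0 (White): max(13, -3) = 13
White at S0 wants the highest of {M1=13, M2=-3}, so chooses M1.

M1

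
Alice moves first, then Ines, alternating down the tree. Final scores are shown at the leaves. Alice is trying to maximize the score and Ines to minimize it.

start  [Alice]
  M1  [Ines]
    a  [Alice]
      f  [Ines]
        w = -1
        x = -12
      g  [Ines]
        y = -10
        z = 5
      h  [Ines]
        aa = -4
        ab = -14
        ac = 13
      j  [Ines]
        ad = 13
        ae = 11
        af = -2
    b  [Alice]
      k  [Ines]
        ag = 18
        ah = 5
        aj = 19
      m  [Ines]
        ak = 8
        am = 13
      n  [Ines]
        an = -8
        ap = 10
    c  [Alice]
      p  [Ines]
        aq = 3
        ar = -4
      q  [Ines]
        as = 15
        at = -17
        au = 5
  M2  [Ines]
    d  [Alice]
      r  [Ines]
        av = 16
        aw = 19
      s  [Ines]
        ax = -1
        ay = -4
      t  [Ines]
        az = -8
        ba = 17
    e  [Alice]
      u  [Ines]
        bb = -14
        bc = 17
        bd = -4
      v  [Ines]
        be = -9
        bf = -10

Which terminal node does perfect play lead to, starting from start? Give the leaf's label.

ar

f (Ines): min(-1, -12) = -12
g (Ines): min(-10, 5) = -10
h (Ines): min(-4, -14, 13) = -14
j (Ines): min(13, 11, -2) = -2
a (Alice): max(-12, -10, -14, -2) = -2
k (Ines): min(18, 5, 19) = 5
m (Ines): min(8, 13) = 8
n (Ines): min(-8, 10) = -8
b (Alice): max(5, 8, -8) = 8
p (Ines): min(3, -4) = -4
q (Ines): min(15, -17, 5) = -17
c (Alice): max(-4, -17) = -4
M1 (Ines): min(-2, 8, -4) = -4
r (Ines): min(16, 19) = 16
s (Ines): min(-1, -4) = -4
t (Ines): min(-8, 17) = -8
d (Alice): max(16, -4, -8) = 16
u (Ines): min(-14, 17, -4) = -14
v (Ines): min(-9, -10) = -10
e (Alice): max(-14, -10) = -10
M2 (Ines): min(16, -10) = -10
start (Alice): max(-4, -10) = -4
At start, Alice picks M1 (highest: -4).
At M1, Ines picks c (lowest: -4).
At c, Alice picks p (highest: -4).
At p, Ines picks ar (lowest: -4).
Terminal value -4.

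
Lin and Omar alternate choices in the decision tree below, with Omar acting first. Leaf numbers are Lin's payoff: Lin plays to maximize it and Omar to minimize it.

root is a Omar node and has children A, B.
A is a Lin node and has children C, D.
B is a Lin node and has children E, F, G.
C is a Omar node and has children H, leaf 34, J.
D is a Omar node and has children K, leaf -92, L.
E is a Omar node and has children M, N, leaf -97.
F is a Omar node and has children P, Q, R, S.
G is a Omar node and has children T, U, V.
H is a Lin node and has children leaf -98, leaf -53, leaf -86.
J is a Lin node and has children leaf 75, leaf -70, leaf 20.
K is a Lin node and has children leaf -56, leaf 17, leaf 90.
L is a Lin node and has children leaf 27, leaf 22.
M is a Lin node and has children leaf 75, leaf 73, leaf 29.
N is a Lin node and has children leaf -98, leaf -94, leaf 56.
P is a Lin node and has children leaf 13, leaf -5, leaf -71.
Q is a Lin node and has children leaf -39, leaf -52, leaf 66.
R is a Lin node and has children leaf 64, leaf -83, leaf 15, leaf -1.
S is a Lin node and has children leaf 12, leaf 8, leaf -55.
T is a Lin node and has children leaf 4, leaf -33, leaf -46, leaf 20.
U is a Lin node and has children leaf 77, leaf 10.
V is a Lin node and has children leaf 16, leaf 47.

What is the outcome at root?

H (Lin): max(-98, -53, -86) = -53
J (Lin): max(75, -70, 20) = 75
C (Omar): min(-53, 34, 75) = -53
K (Lin): max(-56, 17, 90) = 90
L (Lin): max(27, 22) = 27
D (Omar): min(90, -92, 27) = -92
A (Lin): max(-53, -92) = -53
M (Lin): max(75, 73, 29) = 75
N (Lin): max(-98, -94, 56) = 56
E (Omar): min(75, 56, -97) = -97
P (Lin): max(13, -5, -71) = 13
Q (Lin): max(-39, -52, 66) = 66
R (Lin): max(64, -83, 15, -1) = 64
S (Lin): max(12, 8, -55) = 12
F (Omar): min(13, 66, 64, 12) = 12
T (Lin): max(4, -33, -46, 20) = 20
U (Lin): max(77, 10) = 77
V (Lin): max(16, 47) = 47
G (Omar): min(20, 77, 47) = 20
B (Lin): max(-97, 12, 20) = 20
root (Omar): min(-53, 20) = -53

-53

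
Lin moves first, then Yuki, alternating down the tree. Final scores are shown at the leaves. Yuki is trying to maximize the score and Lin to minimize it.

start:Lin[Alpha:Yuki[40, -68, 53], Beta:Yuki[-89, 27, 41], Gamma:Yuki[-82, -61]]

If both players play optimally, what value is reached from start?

Alpha (Yuki): max(40, -68, 53) = 53
Beta (Yuki): max(-89, 27, 41) = 41
Gamma (Yuki): max(-82, -61) = -61
start (Lin): min(53, 41, -61) = -61

-61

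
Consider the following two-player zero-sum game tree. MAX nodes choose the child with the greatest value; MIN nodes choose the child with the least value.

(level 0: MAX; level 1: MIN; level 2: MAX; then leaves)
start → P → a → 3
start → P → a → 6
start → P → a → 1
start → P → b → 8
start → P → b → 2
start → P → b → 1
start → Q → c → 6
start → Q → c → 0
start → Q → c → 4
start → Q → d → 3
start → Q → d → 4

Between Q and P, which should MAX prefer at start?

c (MAX): max(6, 0, 4) = 6
d (MAX): max(3, 4) = 4
Q (MIN): min(6, 4) = 4
a (MAX): max(3, 6, 1) = 6
b (MAX): max(8, 2, 1) = 8
P (MIN): min(6, 8) = 6
MAX prefers the higher value; Q=4, P=6. P is better since 6 > 4.

P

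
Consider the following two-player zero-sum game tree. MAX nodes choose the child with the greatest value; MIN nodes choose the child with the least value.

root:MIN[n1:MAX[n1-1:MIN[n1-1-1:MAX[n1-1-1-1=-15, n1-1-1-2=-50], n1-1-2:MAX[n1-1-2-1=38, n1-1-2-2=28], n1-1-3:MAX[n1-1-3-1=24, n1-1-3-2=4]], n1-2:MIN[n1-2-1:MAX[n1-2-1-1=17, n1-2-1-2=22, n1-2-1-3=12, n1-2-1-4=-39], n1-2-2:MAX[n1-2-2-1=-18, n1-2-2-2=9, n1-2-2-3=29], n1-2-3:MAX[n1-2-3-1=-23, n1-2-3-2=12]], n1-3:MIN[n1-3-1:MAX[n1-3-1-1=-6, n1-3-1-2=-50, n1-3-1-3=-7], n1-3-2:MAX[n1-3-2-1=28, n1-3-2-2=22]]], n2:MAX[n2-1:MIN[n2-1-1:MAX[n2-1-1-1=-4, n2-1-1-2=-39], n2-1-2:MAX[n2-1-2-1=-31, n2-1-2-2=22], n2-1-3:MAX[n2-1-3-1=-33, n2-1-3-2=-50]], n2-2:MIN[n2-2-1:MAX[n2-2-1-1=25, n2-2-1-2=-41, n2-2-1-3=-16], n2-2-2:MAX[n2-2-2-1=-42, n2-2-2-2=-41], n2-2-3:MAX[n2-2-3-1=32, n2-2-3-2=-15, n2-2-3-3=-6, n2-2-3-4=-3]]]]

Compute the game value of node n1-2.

n1-2-1 (MAX): max(17, 22, 12, -39) = 22
n1-2-2 (MAX): max(-18, 9, 29) = 29
n1-2-3 (MAX): max(-23, 12) = 12
n1-2 (MIN): min(22, 29, 12) = 12

12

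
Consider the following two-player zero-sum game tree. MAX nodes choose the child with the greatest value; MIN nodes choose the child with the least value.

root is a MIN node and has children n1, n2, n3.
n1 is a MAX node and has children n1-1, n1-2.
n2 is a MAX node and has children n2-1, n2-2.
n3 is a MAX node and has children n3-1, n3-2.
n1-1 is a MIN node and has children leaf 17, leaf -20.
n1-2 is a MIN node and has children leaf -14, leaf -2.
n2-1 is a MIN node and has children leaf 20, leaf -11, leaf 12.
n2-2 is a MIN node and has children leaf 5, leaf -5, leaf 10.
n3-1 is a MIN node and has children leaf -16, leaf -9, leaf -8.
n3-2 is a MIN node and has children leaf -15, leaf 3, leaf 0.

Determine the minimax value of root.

n1-1 (MIN): min(17, -20) = -20
n1-2 (MIN): min(-14, -2) = -14
n1 (MAX): max(-20, -14) = -14
n2-1 (MIN): min(20, -11, 12) = -11
n2-2 (MIN): min(5, -5, 10) = -5
n2 (MAX): max(-11, -5) = -5
n3-1 (MIN): min(-16, -9, -8) = -16
n3-2 (MIN): min(-15, 3, 0) = -15
n3 (MAX): max(-16, -15) = -15
root (MIN): min(-14, -5, -15) = -15

-15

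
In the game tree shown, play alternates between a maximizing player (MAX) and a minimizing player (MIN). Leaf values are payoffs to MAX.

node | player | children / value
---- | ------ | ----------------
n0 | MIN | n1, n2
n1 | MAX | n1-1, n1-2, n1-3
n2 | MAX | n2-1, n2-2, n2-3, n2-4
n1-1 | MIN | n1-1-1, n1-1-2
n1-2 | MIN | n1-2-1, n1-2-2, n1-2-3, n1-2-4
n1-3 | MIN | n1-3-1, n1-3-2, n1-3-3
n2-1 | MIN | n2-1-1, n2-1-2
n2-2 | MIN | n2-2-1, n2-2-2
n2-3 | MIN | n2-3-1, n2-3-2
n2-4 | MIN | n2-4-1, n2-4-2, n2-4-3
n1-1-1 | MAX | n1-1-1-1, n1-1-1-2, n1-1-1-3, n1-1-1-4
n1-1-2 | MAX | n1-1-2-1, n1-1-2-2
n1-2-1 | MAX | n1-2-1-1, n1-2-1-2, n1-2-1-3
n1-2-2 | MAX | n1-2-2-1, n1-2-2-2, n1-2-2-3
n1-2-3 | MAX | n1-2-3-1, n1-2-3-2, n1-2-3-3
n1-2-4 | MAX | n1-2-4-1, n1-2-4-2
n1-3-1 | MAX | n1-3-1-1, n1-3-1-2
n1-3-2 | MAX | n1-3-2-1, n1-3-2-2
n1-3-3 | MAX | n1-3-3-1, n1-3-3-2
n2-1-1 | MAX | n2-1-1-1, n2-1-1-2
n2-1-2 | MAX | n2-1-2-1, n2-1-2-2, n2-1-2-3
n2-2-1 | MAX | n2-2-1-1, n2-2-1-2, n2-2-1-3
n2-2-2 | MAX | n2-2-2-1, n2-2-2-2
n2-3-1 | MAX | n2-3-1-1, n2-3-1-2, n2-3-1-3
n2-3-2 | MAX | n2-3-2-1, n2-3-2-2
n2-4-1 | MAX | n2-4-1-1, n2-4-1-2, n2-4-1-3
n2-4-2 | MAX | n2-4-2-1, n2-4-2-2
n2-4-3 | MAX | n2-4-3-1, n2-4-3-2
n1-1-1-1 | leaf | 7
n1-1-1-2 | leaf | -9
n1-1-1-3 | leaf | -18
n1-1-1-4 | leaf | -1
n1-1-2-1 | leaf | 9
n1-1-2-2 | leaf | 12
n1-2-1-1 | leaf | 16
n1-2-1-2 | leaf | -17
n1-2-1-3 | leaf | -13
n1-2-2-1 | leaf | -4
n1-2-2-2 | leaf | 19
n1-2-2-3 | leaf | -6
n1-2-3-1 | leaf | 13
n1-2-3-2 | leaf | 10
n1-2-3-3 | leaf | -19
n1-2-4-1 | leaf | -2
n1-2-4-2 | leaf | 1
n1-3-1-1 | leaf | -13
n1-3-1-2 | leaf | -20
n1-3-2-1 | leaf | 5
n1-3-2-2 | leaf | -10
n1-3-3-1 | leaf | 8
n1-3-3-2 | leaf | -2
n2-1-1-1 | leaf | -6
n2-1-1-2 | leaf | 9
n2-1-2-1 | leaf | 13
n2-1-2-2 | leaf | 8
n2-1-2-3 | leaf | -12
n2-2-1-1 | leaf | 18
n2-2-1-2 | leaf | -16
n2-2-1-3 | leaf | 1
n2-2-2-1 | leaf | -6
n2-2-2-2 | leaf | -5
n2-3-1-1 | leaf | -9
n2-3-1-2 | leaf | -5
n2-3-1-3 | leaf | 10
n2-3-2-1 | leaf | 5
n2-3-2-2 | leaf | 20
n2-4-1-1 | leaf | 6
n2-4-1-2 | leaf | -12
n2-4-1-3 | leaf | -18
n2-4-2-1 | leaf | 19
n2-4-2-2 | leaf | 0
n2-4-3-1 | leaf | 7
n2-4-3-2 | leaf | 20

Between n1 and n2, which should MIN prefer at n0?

n1

n1-1-1 (MAX): max(7, -9, -18, -1) = 7
n1-1-2 (MAX): max(9, 12) = 12
n1-1 (MIN): min(7, 12) = 7
n1-2-1 (MAX): max(16, -17, -13) = 16
n1-2-2 (MAX): max(-4, 19, -6) = 19
n1-2-3 (MAX): max(13, 10, -19) = 13
n1-2-4 (MAX): max(-2, 1) = 1
n1-2 (MIN): min(16, 19, 13, 1) = 1
n1-3-1 (MAX): max(-13, -20) = -13
n1-3-2 (MAX): max(5, -10) = 5
n1-3-3 (MAX): max(8, -2) = 8
n1-3 (MIN): min(-13, 5, 8) = -13
n1 (MAX): max(7, 1, -13) = 7
n2-1-1 (MAX): max(-6, 9) = 9
n2-1-2 (MAX): max(13, 8, -12) = 13
n2-1 (MIN): min(9, 13) = 9
n2-2-1 (MAX): max(18, -16, 1) = 18
n2-2-2 (MAX): max(-6, -5) = -5
n2-2 (MIN): min(18, -5) = -5
n2-3-1 (MAX): max(-9, -5, 10) = 10
n2-3-2 (MAX): max(5, 20) = 20
n2-3 (MIN): min(10, 20) = 10
n2-4-1 (MAX): max(6, -12, -18) = 6
n2-4-2 (MAX): max(19, 0) = 19
n2-4-3 (MAX): max(7, 20) = 20
n2-4 (MIN): min(6, 19, 20) = 6
n2 (MAX): max(9, -5, 10, 6) = 10
MIN prefers the lower value; n1=7, n2=10. n1 is better since 7 < 10.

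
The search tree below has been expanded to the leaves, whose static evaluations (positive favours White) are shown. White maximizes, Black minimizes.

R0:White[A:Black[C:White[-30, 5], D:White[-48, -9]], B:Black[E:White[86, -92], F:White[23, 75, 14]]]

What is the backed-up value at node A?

C (White): max(-30, 5) = 5
D (White): max(-48, -9) = -9
A (Black): min(5, -9) = -9

-9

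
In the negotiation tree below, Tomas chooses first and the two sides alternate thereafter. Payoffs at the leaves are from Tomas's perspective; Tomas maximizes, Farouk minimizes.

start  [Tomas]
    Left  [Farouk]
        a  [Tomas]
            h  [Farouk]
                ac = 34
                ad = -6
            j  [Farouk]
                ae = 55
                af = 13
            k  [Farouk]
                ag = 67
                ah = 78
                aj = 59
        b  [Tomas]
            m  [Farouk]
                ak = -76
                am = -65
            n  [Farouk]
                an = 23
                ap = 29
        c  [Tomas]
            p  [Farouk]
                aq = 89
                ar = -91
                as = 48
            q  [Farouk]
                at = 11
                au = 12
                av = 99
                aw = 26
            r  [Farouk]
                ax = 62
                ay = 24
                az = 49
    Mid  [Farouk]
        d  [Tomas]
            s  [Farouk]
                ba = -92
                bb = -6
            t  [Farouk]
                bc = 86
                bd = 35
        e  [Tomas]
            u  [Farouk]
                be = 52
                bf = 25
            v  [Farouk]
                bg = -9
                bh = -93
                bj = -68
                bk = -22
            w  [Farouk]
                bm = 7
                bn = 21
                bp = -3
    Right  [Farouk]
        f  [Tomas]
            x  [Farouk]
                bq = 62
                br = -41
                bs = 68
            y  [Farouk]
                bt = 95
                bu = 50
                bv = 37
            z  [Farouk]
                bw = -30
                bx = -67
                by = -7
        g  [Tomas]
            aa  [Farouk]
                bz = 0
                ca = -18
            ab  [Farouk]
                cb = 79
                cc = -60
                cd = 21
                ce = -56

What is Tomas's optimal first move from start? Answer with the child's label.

h (Farouk): min(34, -6) = -6
j (Farouk): min(55, 13) = 13
k (Farouk): min(67, 78, 59) = 59
a (Tomas): max(-6, 13, 59) = 59
m (Farouk): min(-76, -65) = -76
n (Farouk): min(23, 29) = 23
b (Tomas): max(-76, 23) = 23
p (Farouk): min(89, -91, 48) = -91
q (Farouk): min(11, 12, 99, 26) = 11
r (Farouk): min(62, 24, 49) = 24
c (Tomas): max(-91, 11, 24) = 24
Left (Farouk): min(59, 23, 24) = 23
s (Farouk): min(-92, -6) = -92
t (Farouk): min(86, 35) = 35
d (Tomas): max(-92, 35) = 35
u (Farouk): min(52, 25) = 25
v (Farouk): min(-9, -93, -68, -22) = -93
w (Farouk): min(7, 21, -3) = -3
e (Tomas): max(25, -93, -3) = 25
Mid (Farouk): min(35, 25) = 25
x (Farouk): min(62, -41, 68) = -41
y (Farouk): min(95, 50, 37) = 37
z (Farouk): min(-30, -67, -7) = -67
f (Tomas): max(-41, 37, -67) = 37
aa (Farouk): min(0, -18) = -18
ab (Farouk): min(79, -60, 21, -56) = -60
g (Tomas): max(-18, -60) = -18
Right (Farouk): min(37, -18) = -18
start (Tomas): max(23, 25, -18) = 25
Tomas at start wants the highest of {Left=23, Mid=25, Right=-18}, so chooses Mid.

Mid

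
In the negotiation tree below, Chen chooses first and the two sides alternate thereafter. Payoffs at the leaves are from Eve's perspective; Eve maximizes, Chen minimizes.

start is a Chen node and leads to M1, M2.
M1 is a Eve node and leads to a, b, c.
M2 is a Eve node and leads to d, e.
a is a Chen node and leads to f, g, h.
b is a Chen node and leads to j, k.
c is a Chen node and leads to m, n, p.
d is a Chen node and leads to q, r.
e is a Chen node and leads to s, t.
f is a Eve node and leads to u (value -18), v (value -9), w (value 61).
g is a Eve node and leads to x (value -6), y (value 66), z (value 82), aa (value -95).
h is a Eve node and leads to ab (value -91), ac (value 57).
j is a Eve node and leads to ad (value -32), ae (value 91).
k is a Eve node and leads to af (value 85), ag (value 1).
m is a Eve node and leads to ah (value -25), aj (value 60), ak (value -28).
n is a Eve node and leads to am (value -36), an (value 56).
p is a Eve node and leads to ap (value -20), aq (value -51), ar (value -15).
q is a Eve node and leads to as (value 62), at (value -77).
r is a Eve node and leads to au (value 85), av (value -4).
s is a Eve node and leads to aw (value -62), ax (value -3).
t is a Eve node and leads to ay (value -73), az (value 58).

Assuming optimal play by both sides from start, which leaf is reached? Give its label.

as

f (Eve): max(-18, -9, 61) = 61
g (Eve): max(-6, 66, 82, -95) = 82
h (Eve): max(-91, 57) = 57
a (Chen): min(61, 82, 57) = 57
j (Eve): max(-32, 91) = 91
k (Eve): max(85, 1) = 85
b (Chen): min(91, 85) = 85
m (Eve): max(-25, 60, -28) = 60
n (Eve): max(-36, 56) = 56
p (Eve): max(-20, -51, -15) = -15
c (Chen): min(60, 56, -15) = -15
M1 (Eve): max(57, 85, -15) = 85
q (Eve): max(62, -77) = 62
r (Eve): max(85, -4) = 85
d (Chen): min(62, 85) = 62
s (Eve): max(-62, -3) = -3
t (Eve): max(-73, 58) = 58
e (Chen): min(-3, 58) = -3
M2 (Eve): max(62, -3) = 62
start (Chen): min(85, 62) = 62
At start, Chen picks M2 (lowest: 62).
At M2, Eve picks d (highest: 62).
At d, Chen picks q (lowest: 62).
At q, Eve picks as (highest: 62).
Terminal value 62.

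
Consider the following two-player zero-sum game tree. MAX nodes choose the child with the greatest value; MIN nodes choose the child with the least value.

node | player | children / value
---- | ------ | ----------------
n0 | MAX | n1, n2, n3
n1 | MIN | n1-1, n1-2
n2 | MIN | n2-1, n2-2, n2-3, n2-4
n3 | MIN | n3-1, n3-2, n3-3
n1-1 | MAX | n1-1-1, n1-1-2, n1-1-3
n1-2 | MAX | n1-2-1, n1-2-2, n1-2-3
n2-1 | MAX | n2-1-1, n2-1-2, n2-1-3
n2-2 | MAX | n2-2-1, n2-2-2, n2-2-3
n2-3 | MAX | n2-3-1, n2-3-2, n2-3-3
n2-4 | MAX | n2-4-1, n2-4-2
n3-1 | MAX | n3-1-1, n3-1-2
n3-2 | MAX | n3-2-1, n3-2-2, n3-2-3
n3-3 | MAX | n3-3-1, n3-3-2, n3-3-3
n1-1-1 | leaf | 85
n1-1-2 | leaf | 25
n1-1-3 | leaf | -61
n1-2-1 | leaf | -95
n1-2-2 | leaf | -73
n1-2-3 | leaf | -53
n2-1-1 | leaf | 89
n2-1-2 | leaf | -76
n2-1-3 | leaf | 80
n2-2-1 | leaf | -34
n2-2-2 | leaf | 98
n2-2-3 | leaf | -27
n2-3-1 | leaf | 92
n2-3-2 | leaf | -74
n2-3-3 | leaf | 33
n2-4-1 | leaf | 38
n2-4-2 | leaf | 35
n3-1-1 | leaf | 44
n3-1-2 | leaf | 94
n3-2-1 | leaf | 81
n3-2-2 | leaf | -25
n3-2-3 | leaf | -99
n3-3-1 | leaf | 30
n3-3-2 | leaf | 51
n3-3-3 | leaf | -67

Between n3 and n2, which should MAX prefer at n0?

n3-1 (MAX): max(44, 94) = 94
n3-2 (MAX): max(81, -25, -99) = 81
n3-3 (MAX): max(30, 51, -67) = 51
n3 (MIN): min(94, 81, 51) = 51
n2-1 (MAX): max(89, -76, 80) = 89
n2-2 (MAX): max(-34, 98, -27) = 98
n2-3 (MAX): max(92, -74, 33) = 92
n2-4 (MAX): max(38, 35) = 38
n2 (MIN): min(89, 98, 92, 38) = 38
MAX prefers the higher value; n3=51, n2=38. n3 is better since 51 > 38.

n3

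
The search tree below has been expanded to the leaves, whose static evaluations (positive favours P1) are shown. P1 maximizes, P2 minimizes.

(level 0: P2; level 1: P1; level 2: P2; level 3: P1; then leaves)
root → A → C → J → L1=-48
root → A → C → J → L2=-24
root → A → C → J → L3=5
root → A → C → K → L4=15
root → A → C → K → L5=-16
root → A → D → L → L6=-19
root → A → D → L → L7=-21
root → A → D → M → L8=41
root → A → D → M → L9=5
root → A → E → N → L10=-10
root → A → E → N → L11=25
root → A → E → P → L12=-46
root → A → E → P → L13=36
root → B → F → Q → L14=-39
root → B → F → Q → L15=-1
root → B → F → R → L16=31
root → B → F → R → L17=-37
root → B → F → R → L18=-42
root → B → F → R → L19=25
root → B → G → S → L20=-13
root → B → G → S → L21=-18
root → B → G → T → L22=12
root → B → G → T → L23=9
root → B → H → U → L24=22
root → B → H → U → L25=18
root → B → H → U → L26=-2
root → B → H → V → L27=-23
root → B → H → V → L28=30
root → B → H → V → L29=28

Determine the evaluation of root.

J (P1): max(-48, -24, 5) = 5
K (P1): max(15, -16) = 15
C (P2): min(5, 15) = 5
L (P1): max(-19, -21) = -19
M (P1): max(41, 5) = 41
D (P2): min(-19, 41) = -19
N (P1): max(-10, 25) = 25
P (P1): max(-46, 36) = 36
E (P2): min(25, 36) = 25
A (P1): max(5, -19, 25) = 25
Q (P1): max(-39, -1) = -1
R (P1): max(31, -37, -42, 25) = 31
F (P2): min(-1, 31) = -1
S (P1): max(-13, -18) = -13
T (P1): max(12, 9) = 12
G (P2): min(-13, 12) = -13
U (P1): max(22, 18, -2) = 22
V (P1): max(-23, 30, 28) = 30
H (P2): min(22, 30) = 22
B (P1): max(-1, -13, 22) = 22
root (P2): min(25, 22) = 22

22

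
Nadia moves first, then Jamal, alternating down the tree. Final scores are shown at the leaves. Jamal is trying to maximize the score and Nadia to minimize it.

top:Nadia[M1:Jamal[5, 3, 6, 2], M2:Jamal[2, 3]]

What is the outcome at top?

3

M1 (Jamal): max(5, 3, 6, 2) = 6
M2 (Jamal): max(2, 3) = 3
top (Nadia): min(6, 3) = 3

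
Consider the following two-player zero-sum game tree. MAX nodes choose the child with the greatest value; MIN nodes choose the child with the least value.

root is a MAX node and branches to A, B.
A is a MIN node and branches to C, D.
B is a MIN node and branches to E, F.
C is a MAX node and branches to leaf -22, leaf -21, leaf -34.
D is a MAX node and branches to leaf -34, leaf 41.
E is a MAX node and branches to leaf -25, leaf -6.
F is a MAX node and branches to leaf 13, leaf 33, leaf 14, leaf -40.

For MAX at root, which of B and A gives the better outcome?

E (MAX): max(-25, -6) = -6
F (MAX): max(13, 33, 14, -40) = 33
B (MIN): min(-6, 33) = -6
C (MAX): max(-22, -21, -34) = -21
D (MAX): max(-34, 41) = 41
A (MIN): min(-21, 41) = -21
MAX prefers the higher value; B=-6, A=-21. B is better since -6 > -21.

B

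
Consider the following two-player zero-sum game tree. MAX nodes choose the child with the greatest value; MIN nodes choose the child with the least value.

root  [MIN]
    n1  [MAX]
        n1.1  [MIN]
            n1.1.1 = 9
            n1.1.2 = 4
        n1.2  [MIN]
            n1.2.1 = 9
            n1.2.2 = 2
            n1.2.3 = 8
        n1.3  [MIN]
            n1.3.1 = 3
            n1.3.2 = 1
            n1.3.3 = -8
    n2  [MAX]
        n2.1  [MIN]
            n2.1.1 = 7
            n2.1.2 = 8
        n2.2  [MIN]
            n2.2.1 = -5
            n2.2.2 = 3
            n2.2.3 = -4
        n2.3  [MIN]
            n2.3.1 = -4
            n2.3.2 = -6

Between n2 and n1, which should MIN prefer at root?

n2.1 (MIN): min(7, 8) = 7
n2.2 (MIN): min(-5, 3, -4) = -5
n2.3 (MIN): min(-4, -6) = -6
n2 (MAX): max(7, -5, -6) = 7
n1.1 (MIN): min(9, 4) = 4
n1.2 (MIN): min(9, 2, 8) = 2
n1.3 (MIN): min(3, 1, -8) = -8
n1 (MAX): max(4, 2, -8) = 4
MIN prefers the lower value; n2=7, n1=4. n1 is better since 4 < 7.

n1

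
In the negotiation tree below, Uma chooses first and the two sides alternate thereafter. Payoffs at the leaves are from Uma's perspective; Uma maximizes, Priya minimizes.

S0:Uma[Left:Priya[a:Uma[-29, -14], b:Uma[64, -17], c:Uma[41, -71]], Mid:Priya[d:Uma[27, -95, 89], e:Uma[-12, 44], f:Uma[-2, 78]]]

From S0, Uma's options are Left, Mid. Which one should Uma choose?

a (Uma): max(-29, -14) = -14
b (Uma): max(64, -17) = 64
c (Uma): max(41, -71) = 41
Left (Priya): min(-14, 64, 41) = -14
d (Uma): max(27, -95, 89) = 89
e (Uma): max(-12, 44) = 44
f (Uma): max(-2, 78) = 78
Mid (Priya): min(89, 44, 78) = 44
S0 (Uma): max(-14, 44) = 44
Uma at S0 wants the highest of {Left=-14, Mid=44}, so chooses Mid.

Mid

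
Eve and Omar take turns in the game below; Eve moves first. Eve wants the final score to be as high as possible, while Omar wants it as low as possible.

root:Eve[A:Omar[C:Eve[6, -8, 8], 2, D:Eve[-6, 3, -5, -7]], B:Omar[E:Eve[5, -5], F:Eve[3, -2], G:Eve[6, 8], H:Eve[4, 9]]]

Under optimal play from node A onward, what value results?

C (Eve): max(6, -8, 8) = 8
D (Eve): max(-6, 3, -5, -7) = 3
A (Omar): min(8, 2, 3) = 2

2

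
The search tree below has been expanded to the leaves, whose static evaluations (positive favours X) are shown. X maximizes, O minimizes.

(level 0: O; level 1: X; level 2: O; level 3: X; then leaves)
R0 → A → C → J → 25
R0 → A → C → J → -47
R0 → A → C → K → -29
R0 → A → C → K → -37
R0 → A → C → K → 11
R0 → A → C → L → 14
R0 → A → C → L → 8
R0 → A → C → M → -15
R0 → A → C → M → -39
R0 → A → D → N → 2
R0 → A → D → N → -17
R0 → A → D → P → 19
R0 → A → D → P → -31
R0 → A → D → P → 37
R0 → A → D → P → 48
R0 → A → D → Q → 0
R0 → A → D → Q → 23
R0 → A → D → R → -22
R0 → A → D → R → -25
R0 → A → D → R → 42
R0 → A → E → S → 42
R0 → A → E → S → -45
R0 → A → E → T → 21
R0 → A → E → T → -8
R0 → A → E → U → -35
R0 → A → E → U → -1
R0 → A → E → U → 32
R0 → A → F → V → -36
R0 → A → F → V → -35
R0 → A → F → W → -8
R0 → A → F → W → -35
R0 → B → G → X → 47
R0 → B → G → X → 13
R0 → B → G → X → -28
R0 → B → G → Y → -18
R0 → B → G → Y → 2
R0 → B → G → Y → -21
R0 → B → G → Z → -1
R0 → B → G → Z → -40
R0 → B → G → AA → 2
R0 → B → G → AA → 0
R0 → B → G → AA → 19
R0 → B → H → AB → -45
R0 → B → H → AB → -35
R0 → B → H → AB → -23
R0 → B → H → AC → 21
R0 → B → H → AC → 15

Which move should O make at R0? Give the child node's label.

B

J (X): max(25, -47) = 25
K (X): max(-29, -37, 11) = 11
L (X): max(14, 8) = 14
M (X): max(-15, -39) = -15
C (O): min(25, 11, 14, -15) = -15
N (X): max(2, -17) = 2
P (X): max(19, -31, 37, 48) = 48
Q (X): max(0, 23) = 23
R (X): max(-22, -25, 42) = 42
D (O): min(2, 48, 23, 42) = 2
S (X): max(42, -45) = 42
T (X): max(21, -8) = 21
U (X): max(-35, -1, 32) = 32
E (O): min(42, 21, 32) = 21
V (X): max(-36, -35) = -35
W (X): max(-8, -35) = -8
F (O): min(-35, -8) = -35
A (X): max(-15, 2, 21, -35) = 21
X (X): max(47, 13, -28) = 47
Y (X): max(-18, 2, -21) = 2
Z (X): max(-1, -40) = -1
AA (X): max(2, 0, 19) = 19
G (O): min(47, 2, -1, 19) = -1
AB (X): max(-45, -35, -23) = -23
AC (X): max(21, 15) = 21
H (O): min(-23, 21) = -23
B (X): max(-1, -23) = -1
R0 (O): min(21, -1) = -1
O at R0 wants the lowest of {A=21, B=-1}, so chooses B.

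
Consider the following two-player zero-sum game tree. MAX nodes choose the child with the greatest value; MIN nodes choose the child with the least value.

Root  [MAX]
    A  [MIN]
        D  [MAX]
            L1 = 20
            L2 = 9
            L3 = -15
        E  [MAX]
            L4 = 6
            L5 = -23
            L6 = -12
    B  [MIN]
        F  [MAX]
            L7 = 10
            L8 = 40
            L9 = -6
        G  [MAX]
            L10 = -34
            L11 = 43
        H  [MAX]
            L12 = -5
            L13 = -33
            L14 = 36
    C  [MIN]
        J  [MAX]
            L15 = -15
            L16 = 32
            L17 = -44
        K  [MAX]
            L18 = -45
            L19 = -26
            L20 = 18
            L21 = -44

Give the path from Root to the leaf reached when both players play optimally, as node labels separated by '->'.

D (MAX): max(20, 9, -15) = 20
E (MAX): max(6, -23, -12) = 6
A (MIN): min(20, 6) = 6
F (MAX): max(10, 40, -6) = 40
G (MAX): max(-34, 43) = 43
H (MAX): max(-5, -33, 36) = 36
B (MIN): min(40, 43, 36) = 36
J (MAX): max(-15, 32, -44) = 32
K (MAX): max(-45, -26, 18, -44) = 18
C (MIN): min(32, 18) = 18
Root (MAX): max(6, 36, 18) = 36
At Root, MAX picks B (highest: 36).
At B, MIN picks H (lowest: 36).
At H, MAX picks L14 (highest: 36).
Terminal value 36.

Root -> B -> H -> L14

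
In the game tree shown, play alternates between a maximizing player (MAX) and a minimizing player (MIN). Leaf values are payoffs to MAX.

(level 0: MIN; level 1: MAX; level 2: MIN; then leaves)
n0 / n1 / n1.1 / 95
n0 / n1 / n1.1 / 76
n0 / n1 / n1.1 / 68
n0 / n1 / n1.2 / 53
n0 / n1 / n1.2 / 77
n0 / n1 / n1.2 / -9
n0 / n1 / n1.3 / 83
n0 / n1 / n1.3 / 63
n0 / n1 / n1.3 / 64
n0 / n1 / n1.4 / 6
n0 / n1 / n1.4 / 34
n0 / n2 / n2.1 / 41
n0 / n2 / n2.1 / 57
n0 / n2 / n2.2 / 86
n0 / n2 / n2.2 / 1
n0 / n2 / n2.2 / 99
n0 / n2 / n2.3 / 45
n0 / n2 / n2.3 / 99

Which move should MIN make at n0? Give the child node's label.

n1.1 (MIN): min(95, 76, 68) = 68
n1.2 (MIN): min(53, 77, -9) = -9
n1.3 (MIN): min(83, 63, 64) = 63
n1.4 (MIN): min(6, 34) = 6
n1 (MAX): max(68, -9, 63, 6) = 68
n2.1 (MIN): min(41, 57) = 41
n2.2 (MIN): min(86, 1, 99) = 1
n2.3 (MIN): min(45, 99) = 45
n2 (MAX): max(41, 1, 45) = 45
n0 (MIN): min(68, 45) = 45
MIN at n0 wants the lowest of {n1=68, n2=45}, so chooses n2.

n2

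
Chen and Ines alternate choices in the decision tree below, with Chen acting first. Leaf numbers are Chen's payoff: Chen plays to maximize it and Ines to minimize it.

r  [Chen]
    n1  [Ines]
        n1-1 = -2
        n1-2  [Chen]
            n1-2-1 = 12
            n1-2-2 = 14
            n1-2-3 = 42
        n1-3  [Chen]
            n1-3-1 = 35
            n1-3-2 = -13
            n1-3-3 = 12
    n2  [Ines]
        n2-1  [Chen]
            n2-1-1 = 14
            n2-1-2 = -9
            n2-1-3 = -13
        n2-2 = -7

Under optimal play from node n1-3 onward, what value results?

n1-3 (Chen): max(35, -13, 12) = 35

35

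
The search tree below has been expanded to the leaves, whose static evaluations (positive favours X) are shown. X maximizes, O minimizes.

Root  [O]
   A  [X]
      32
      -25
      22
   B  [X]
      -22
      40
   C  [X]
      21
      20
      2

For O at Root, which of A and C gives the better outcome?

C

A (X): max(32, -25, 22) = 32
C (X): max(21, 20, 2) = 21
O prefers the lower value; A=32, C=21. C is better since 21 < 32.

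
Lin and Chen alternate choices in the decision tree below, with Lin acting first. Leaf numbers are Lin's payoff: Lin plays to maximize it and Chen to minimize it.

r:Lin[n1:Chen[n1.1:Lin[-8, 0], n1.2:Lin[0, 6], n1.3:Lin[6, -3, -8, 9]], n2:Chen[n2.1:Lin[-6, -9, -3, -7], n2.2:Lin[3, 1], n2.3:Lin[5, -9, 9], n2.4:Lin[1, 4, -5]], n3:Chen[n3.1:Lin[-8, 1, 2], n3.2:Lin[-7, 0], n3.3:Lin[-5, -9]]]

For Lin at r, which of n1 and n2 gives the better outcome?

n1

n1.1 (Lin): max(-8, 0) = 0
n1.2 (Lin): max(0, 6) = 6
n1.3 (Lin): max(6, -3, -8, 9) = 9
n1 (Chen): min(0, 6, 9) = 0
n2.1 (Lin): max(-6, -9, -3, -7) = -3
n2.2 (Lin): max(3, 1) = 3
n2.3 (Lin): max(5, -9, 9) = 9
n2.4 (Lin): max(1, 4, -5) = 4
n2 (Chen): min(-3, 3, 9, 4) = -3
Lin prefers the higher value; n1=0, n2=-3. n1 is better since 0 > -3.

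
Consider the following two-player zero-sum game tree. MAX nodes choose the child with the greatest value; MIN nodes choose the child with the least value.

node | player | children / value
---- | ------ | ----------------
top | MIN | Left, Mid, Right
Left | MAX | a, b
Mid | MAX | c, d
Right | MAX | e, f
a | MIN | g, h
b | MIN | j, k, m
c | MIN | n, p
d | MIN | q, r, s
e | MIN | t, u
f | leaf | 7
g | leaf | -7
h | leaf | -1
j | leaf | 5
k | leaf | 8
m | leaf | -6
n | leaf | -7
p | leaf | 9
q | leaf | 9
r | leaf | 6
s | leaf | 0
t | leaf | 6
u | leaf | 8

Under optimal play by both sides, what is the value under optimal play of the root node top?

a (MIN): min(-7, -1) = -7
b (MIN): min(5, 8, -6) = -6
Left (MAX): max(-7, -6) = -6
c (MIN): min(-7, 9) = -7
d (MIN): min(9, 6, 0) = 0
Mid (MAX): max(-7, 0) = 0
e (MIN): min(6, 8) = 6
Right (MAX): max(6, 7) = 7
top (MIN): min(-6, 0, 7) = -6

-6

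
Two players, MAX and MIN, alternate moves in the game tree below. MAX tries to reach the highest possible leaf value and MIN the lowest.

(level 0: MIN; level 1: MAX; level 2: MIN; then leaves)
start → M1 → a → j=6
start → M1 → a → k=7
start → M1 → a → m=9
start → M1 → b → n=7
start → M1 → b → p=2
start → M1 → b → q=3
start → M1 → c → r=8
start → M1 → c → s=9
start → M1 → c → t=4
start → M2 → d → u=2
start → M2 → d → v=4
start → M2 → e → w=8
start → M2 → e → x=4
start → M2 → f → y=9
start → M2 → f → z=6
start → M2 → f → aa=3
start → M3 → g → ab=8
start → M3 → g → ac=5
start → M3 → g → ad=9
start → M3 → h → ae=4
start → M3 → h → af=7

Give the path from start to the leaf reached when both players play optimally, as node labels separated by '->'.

a (MIN): min(6, 7, 9) = 6
b (MIN): min(7, 2, 3) = 2
c (MIN): min(8, 9, 4) = 4
M1 (MAX): max(6, 2, 4) = 6
d (MIN): min(2, 4) = 2
e (MIN): min(8, 4) = 4
f (MIN): min(9, 6, 3) = 3
M2 (MAX): max(2, 4, 3) = 4
g (MIN): min(8, 5, 9) = 5
h (MIN): min(4, 7) = 4
M3 (MAX): max(5, 4) = 5
start (MIN): min(6, 4, 5) = 4
At start, MIN picks M2 (lowest: 4).
At M2, MAX picks e (highest: 4).
At e, MIN picks x (lowest: 4).
Terminal value 4.

start -> M2 -> e -> x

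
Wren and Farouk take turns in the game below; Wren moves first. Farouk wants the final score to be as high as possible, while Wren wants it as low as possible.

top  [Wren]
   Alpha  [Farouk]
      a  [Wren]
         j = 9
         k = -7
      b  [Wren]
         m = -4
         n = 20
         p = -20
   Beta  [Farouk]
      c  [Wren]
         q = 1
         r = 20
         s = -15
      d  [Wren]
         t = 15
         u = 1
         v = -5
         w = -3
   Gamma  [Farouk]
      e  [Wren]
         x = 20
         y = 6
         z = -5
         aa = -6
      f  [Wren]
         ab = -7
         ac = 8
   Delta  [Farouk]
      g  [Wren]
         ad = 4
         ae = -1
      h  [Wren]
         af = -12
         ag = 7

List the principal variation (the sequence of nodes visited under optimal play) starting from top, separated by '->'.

top -> Alpha -> a -> k

a (Wren): min(9, -7) = -7
b (Wren): min(-4, 20, -20) = -20
Alpha (Farouk): max(-7, -20) = -7
c (Wren): min(1, 20, -15) = -15
d (Wren): min(15, 1, -5, -3) = -5
Beta (Farouk): max(-15, -5) = -5
e (Wren): min(20, 6, -5, -6) = -6
f (Wren): min(-7, 8) = -7
Gamma (Farouk): max(-6, -7) = -6
g (Wren): min(4, -1) = -1
h (Wren): min(-12, 7) = -12
Delta (Farouk): max(-1, -12) = -1
top (Wren): min(-7, -5, -6, -1) = -7
At top, Wren picks Alpha (lowest: -7).
At Alpha, Farouk picks a (highest: -7).
At a, Wren picks k (lowest: -7).
Terminal value -7.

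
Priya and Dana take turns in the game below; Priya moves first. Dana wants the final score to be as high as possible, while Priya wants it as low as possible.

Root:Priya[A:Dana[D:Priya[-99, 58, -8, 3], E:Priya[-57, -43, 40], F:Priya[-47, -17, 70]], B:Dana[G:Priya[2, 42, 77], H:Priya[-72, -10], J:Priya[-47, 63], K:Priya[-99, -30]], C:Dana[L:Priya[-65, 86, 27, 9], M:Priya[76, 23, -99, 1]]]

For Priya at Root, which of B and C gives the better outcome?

C

G (Priya): min(2, 42, 77) = 2
H (Priya): min(-72, -10) = -72
J (Priya): min(-47, 63) = -47
K (Priya): min(-99, -30) = -99
B (Dana): max(2, -72, -47, -99) = 2
L (Priya): min(-65, 86, 27, 9) = -65
M (Priya): min(76, 23, -99, 1) = -99
C (Dana): max(-65, -99) = -65
Priya prefers the lower value; B=2, C=-65. C is better since -65 < 2.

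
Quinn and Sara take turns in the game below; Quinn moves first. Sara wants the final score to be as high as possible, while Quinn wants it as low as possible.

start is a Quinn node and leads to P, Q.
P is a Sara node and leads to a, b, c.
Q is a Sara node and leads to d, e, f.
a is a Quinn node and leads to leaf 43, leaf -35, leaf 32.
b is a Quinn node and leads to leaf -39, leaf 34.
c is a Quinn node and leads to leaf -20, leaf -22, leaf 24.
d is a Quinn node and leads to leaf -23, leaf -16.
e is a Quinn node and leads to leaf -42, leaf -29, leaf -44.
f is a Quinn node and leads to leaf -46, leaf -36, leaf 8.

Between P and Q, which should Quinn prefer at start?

Q

a (Quinn): min(43, -35, 32) = -35
b (Quinn): min(-39, 34) = -39
c (Quinn): min(-20, -22, 24) = -22
P (Sara): max(-35, -39, -22) = -22
d (Quinn): min(-23, -16) = -23
e (Quinn): min(-42, -29, -44) = -44
f (Quinn): min(-46, -36, 8) = -46
Q (Sara): max(-23, -44, -46) = -23
Quinn prefers the lower value; P=-22, Q=-23. Q is better since -23 < -22.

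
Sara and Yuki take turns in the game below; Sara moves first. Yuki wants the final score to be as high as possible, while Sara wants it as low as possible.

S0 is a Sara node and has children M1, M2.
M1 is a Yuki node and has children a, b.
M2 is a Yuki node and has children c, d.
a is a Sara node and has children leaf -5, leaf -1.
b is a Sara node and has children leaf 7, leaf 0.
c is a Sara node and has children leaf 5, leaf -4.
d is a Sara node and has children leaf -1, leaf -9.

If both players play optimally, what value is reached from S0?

a (Sara): min(-5, -1) = -5
b (Sara): min(7, 0) = 0
M1 (Yuki): max(-5, 0) = 0
c (Sara): min(5, -4) = -4
d (Sara): min(-1, -9) = -9
M2 (Yuki): max(-4, -9) = -4
S0 (Sara): min(0, -4) = -4

-4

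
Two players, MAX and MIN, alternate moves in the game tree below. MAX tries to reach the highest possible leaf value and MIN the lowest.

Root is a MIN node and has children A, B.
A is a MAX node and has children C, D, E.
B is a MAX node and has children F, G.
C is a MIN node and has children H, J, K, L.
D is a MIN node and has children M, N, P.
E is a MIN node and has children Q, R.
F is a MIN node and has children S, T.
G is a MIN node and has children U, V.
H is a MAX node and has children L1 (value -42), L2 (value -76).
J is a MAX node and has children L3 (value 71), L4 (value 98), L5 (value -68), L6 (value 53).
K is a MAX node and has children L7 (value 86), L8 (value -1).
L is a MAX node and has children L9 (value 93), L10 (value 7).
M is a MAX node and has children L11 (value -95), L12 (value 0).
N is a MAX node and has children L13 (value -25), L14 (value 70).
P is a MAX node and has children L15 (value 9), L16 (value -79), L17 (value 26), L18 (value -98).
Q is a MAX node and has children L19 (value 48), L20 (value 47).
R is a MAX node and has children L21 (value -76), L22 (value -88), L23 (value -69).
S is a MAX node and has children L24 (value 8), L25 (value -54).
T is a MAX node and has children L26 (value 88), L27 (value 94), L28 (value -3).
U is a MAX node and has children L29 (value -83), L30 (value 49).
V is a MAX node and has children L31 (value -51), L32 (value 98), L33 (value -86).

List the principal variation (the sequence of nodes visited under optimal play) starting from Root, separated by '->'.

H (MAX): max(-42, -76) = -42
J (MAX): max(71, 98, -68, 53) = 98
K (MAX): max(86, -1) = 86
L (MAX): max(93, 7) = 93
C (MIN): min(-42, 98, 86, 93) = -42
M (MAX): max(-95, 0) = 0
N (MAX): max(-25, 70) = 70
P (MAX): max(9, -79, 26, -98) = 26
D (MIN): min(0, 70, 26) = 0
Q (MAX): max(48, 47) = 48
R (MAX): max(-76, -88, -69) = -69
E (MIN): min(48, -69) = -69
A (MAX): max(-42, 0, -69) = 0
S (MAX): max(8, -54) = 8
T (MAX): max(88, 94, -3) = 94
F (MIN): min(8, 94) = 8
U (MAX): max(-83, 49) = 49
V (MAX): max(-51, 98, -86) = 98
G (MIN): min(49, 98) = 49
B (MAX): max(8, 49) = 49
Root (MIN): min(0, 49) = 0
At Root, MIN picks A (lowest: 0).
At A, MAX picks D (highest: 0).
At D, MIN picks M (lowest: 0).
At M, MAX picks L12 (highest: 0).
Terminal value 0.

Root -> A -> D -> M -> L12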